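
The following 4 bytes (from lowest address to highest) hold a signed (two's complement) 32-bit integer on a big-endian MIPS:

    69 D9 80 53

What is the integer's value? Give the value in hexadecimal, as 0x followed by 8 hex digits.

0x69D98053

Big-endian stores the most-significant byte at the lowest address.
The bytes are already most-significant first: 0x69D98053.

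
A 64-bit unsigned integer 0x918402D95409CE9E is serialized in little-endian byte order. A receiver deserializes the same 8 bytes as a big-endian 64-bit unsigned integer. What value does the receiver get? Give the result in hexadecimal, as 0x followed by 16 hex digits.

0x9ECE0954D9028491

Stored little-endian, the bytes at ascending addresses are 9E CE 09 54 D9 02 84 91.
Read back as big-endian, the last byte is least significant, giving 0x9ECE0954D9028491.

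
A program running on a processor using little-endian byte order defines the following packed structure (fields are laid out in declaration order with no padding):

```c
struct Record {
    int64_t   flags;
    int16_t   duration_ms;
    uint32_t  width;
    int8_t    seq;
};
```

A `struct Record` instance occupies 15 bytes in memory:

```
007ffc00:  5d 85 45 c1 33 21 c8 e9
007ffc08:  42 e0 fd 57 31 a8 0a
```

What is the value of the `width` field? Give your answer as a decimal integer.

2821806077

`width` follows `flags` (8 B), `duration_ms` (2 B), so it starts at offset 8 + 2 = 10 and occupies 4 bytes.
Bytes at offsets 10..13: FD 57 31 A8.
Little-endian stores the least-significant byte at the lowest address.
Reassemble most-significant byte first: A8 31 57 FD → 0xA83157FD.
0xA83157FD = 2821806077.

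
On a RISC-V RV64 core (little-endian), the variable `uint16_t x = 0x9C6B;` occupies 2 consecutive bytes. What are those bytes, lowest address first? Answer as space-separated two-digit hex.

Split into bytes (most-significant first): 9C 6B.
Little-endian stores the least-significant byte at the lowest address.
So at ascending addresses the bytes are 6B 9C.

6B 9C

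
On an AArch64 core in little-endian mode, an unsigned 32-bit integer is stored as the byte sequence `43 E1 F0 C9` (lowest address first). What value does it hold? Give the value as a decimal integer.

In little-endian order the low byte comes first in memory.
Reassemble most-significant byte first: C9 F0 E1 43 → 0xC9F0E143.
0xC9F0E143 = 3388006723.

3388006723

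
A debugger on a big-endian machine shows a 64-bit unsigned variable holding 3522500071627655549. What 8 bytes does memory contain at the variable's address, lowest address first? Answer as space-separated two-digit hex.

3522500071627655549 in hexadecimal, padded to 64 bits, is 0x30E26F26F2A7897D.
Split into bytes (most-significant first): 30 E2 6F 26 F2 A7 89 7D.
In big-endian order the high byte comes first in memory.
So the memory order matches the most-significant-first order: 30 E2 6F 26 F2 A7 89 7D.

30 E2 6F 26 F2 A7 89 7D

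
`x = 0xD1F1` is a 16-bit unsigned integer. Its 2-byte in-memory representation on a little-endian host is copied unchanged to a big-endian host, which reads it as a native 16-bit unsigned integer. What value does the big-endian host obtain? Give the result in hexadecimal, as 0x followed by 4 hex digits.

Stored little-endian, the bytes at ascending addresses are F1 D1.
Read back as big-endian, the last byte is least significant, giving 0xF1D1.

0xF1D1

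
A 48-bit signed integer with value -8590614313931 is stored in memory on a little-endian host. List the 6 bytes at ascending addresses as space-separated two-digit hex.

35 44 7C D7 2F F8

Two's complement of -8590614313931 in 48 bits: 8590614313931 = 0x07D02883BBCB; invert → 0xF82FD77C4434; add 1 → 0xF82FD77C4435.
Split into bytes (most-significant first): F8 2F D7 7C 44 35.
Little-endian stores the least-significant byte at the lowest address.
So at ascending addresses the bytes are 35 44 7C D7 2F F8.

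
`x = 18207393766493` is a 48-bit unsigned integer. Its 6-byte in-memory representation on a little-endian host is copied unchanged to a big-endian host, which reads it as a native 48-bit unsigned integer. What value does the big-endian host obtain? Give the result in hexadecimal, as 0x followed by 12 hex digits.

18207393766493 in 48-bit hexadecimal is 0x108F3D3CDC5D.
Stored little-endian, the bytes at ascending addresses are 5D DC 3C 3D 8F 10.
Read back as big-endian, the last byte is least significant, giving 0x5DDC3C3D8F10.

0x5DDC3C3D8F10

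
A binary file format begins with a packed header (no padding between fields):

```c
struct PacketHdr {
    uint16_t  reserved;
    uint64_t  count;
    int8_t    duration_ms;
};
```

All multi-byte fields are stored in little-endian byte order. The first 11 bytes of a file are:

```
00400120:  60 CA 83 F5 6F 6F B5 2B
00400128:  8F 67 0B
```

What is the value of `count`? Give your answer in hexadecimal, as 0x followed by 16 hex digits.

0x678F2BB56F6FF583

`count` follows `reserved` (2 bytes), so it starts at byte offset 2 and occupies 8 bytes.
Bytes at offsets 2..9: 83 F5 6F 6F B5 2B 8F 67.
Little-endian: lowest address holds the least-significant byte.
Reassemble most-significant byte first: 67 8F 2B B5 6F 6F F5 83 → 0x678F2BB56F6FF583.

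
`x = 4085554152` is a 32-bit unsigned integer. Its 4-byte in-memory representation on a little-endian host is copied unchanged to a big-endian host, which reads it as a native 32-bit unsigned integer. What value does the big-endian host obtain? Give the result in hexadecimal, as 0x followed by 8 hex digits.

4085554152 in 32-bit hexadecimal is 0xF3849BE8.
Stored little-endian, the bytes at ascending addresses are E8 9B 84 F3.
Read back as big-endian, the last byte is least significant, giving 0xE89B84F3.

0xE89B84F3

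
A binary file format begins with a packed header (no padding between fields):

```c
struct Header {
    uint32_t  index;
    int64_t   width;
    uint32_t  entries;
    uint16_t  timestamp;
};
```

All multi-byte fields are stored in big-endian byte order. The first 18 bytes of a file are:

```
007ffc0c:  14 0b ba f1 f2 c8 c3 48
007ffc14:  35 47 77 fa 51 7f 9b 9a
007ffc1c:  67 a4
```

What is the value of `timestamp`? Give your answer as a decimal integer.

26532

`timestamp` follows `index` (4 B), `width` (8 B), `entries` (4 B), so it starts at offset 4 + 8 + 4 = 16 and occupies 2 bytes.
Bytes at offsets 16..17: 67 A4.
Big-endian: lowest address holds the most-significant byte.
The bytes are already most-significant first: 0x67A4.
0x67A4 = 26532.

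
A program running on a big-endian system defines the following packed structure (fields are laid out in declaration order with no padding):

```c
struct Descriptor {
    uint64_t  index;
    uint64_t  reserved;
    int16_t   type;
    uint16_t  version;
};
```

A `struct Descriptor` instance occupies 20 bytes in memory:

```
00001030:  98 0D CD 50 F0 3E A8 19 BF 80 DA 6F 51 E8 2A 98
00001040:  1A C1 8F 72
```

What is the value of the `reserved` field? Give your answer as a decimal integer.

`reserved` follows `index` (8 bytes), so it starts at byte offset 8 and occupies 8 bytes.
Bytes at offsets 8..15: BF 80 DA 6F 51 E8 2A 98.
Big-endian stores the most-significant byte at the lowest address.
The bytes are already most-significant first: 0xBF80DA6F51E82A98.
0xBF80DA6F51E82A98 = 13799269429913594520.

13799269429913594520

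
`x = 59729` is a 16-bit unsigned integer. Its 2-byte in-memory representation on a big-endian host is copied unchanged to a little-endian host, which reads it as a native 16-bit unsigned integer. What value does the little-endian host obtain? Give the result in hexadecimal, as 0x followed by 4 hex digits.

0x51E9

59729 in 16-bit hexadecimal is 0xE951.
Stored big-endian, the bytes at ascending addresses are E9 51.
Read back as little-endian, the first byte is least significant, giving 0x51E9.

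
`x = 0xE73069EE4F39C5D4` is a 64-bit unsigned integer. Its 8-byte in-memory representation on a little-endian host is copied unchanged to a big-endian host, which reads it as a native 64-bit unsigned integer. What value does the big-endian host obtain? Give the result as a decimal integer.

15331723521917792487

Stored little-endian, the bytes at ascending addresses are D4 C5 39 4F EE 69 30 E7.
Read back as big-endian, the last byte is least significant, giving 0xD4C5394FEE6930E7.
0xD4C5394FEE6930E7 = 15331723521917792487.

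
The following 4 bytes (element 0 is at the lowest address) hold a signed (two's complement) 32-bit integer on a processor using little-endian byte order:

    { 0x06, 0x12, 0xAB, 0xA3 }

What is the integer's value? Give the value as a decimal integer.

-1549069818

In little-endian order the low byte comes first in memory.
Reassemble most-significant byte first: A3 AB 12 06 → 0xA3AB1206.
Top bit is set, so as a signed 32-bit value this is 0xA3AB1206 − 2^32 = -1549069818.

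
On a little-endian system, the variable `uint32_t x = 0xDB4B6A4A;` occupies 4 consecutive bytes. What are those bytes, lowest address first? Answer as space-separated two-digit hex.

Split into bytes (most-significant first): DB 4B 6A 4A.
Little-endian: lowest address holds the least-significant byte.
So at ascending addresses the bytes are 4A 6A 4B DB.

4A 6A 4B DB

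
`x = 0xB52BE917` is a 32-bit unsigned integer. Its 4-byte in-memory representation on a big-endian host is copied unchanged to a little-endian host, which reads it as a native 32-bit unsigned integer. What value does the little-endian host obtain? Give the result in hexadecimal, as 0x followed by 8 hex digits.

Stored big-endian, the bytes at ascending addresses are B5 2B E9 17.
Read back as little-endian, the first byte is least significant, giving 0x17E92BB5.

0x17E92BB5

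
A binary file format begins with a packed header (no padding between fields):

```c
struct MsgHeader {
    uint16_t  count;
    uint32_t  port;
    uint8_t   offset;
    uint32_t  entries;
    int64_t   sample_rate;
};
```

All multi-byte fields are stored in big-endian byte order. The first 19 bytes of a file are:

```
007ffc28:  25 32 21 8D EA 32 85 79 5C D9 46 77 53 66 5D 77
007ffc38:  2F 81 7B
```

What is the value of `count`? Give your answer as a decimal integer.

9522

`count` is the first field, at byte offset 0, occupying 2 bytes.
Bytes at offsets 0..1: 25 32.
Big-endian stores the most-significant byte at the lowest address.
The bytes are already most-significant first: 0x2532.
0x2532 = 9522.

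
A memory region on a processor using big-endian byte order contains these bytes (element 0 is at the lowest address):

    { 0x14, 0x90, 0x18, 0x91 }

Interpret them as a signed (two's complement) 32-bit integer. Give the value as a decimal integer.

344987793

Big-endian: lowest address holds the most-significant byte.
The bytes are already most-significant first: 0x14901891.
0x14901891 = 344987793.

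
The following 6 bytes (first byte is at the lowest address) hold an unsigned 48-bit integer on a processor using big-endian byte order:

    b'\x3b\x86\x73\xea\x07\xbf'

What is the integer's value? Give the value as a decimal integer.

Big-endian stores the most-significant byte at the lowest address.
The bytes are already most-significant first: 0x3B8673EA07BF.
0x3B8673EA07BF = 65448656373695.

65448656373695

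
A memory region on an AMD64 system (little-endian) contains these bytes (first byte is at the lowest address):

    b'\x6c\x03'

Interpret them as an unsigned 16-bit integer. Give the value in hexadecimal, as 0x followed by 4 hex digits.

0x036C

In little-endian order the low byte comes first in memory.
Reassemble most-significant byte first: 03 6C → 0x036C.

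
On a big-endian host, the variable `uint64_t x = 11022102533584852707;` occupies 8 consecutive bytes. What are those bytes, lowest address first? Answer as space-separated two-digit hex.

11022102533584852707 in hexadecimal, padded to 64 bits, is 0x98F65FDB504216E3.
Split into bytes (most-significant first): 98 F6 5F DB 50 42 16 E3.
In big-endian order the high byte comes first in memory.
So the memory order matches the most-significant-first order: 98 F6 5F DB 50 42 16 E3.

98 F6 5F DB 50 42 16 E3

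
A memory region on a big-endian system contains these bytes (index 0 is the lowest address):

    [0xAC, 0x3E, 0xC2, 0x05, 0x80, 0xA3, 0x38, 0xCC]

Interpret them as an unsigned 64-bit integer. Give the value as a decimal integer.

12411570951968471244

In big-endian order the high byte comes first in memory.
The bytes are already most-significant first: 0xAC3EC20580A338CC.
0xAC3EC20580A338CC = 12411570951968471244.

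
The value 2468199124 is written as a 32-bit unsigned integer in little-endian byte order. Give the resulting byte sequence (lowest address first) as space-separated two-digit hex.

D4 BA 1D 93

2468199124 in hexadecimal, padded to 32 bits, is 0x931DBAD4.
Split into bytes (most-significant first): 93 1D BA D4.
Little-endian: lowest address holds the least-significant byte.
So at ascending addresses the bytes are D4 BA 1D 93.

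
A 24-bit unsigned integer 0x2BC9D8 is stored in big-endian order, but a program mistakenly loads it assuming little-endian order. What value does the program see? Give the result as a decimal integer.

Stored big-endian, the bytes at ascending addresses are 2B C9 D8.
Read back as little-endian, the first byte is least significant, giving 0xD8C92B.
0xD8C92B = 14207275.

14207275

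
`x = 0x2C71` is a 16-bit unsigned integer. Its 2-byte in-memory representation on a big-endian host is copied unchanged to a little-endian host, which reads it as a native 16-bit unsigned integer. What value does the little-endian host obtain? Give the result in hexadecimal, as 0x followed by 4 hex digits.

Stored big-endian, the bytes at ascending addresses are 2C 71.
Read back as little-endian, the first byte is least significant, giving 0x712C.

0x712C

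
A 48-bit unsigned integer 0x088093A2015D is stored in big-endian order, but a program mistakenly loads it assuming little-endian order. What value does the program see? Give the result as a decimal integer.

102261603926024

Stored big-endian, the bytes at ascending addresses are 08 80 93 A2 01 5D.
Read back as little-endian, the first byte is least significant, giving 0x5D01A2938008.
0x5D01A2938008 = 102261603926024.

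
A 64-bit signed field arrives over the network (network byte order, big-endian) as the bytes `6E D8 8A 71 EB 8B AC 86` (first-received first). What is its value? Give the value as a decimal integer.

In big-endian order the high byte comes first in memory.
The bytes are already most-significant first: 0x6ED88A71EB8BAC86.
0x6ED88A71EB8BAC86 = 7987286161029311622.

7987286161029311622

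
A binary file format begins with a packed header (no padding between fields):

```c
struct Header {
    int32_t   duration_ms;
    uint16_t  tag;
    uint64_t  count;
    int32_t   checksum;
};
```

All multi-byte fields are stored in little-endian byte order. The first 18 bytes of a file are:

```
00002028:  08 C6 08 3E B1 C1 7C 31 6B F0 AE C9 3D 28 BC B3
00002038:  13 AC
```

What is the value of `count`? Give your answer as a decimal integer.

`count` follows `duration_ms` (4 B), `tag` (2 B), so it starts at offset 4 + 2 = 6 and occupies 8 bytes.
Bytes at offsets 6..13: 7C 31 6B F0 AE C9 3D 28.
Little-endian stores the least-significant byte at the lowest address.
Reassemble most-significant byte first: 28 3D C9 AE F0 6B 31 7C → 0x283DC9AEF06B317C.
0x283DC9AEF06B317C = 2899695488291516796.

2899695488291516796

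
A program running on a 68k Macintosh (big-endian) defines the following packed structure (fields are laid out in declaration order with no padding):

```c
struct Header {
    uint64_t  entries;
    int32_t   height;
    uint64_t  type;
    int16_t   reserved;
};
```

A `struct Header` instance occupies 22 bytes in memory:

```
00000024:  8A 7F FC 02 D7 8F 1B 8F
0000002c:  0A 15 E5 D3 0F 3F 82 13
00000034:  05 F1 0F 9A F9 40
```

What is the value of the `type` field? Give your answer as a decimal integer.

1098739852317364122

`type` follows `entries` (8 B), `height` (4 B), so it starts at offset 8 + 4 = 12 and occupies 8 bytes.
Bytes at offsets 12..19: 0F 3F 82 13 05 F1 0F 9A.
In big-endian order the high byte comes first in memory.
The bytes are already most-significant first: 0x0F3F821305F10F9A.
0x0F3F821305F10F9A = 1098739852317364122.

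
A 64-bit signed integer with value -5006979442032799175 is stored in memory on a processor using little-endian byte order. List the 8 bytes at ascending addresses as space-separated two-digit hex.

39 92 F3 BF B9 A2 83 BA

Two's complement of -5006979442032799175 in 64 bits: 5006979442032799175 = 0x457C5D46400C6DC7; invert → 0xBA83A2B9BFF39238; add 1 → 0xBA83A2B9BFF39239.
Split into bytes (most-significant first): BA 83 A2 B9 BF F3 92 39.
Little-endian stores the least-significant byte at the lowest address.
So at ascending addresses the bytes are 39 92 F3 BF B9 A2 83 BA.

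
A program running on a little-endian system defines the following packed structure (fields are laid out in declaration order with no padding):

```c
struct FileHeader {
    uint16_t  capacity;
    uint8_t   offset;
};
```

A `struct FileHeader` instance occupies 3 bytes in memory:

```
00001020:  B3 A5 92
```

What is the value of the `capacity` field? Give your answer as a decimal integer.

`capacity` is the first field, at byte offset 0, occupying 2 bytes.
Bytes at offsets 0..1: B3 A5.
Little-endian: lowest address holds the least-significant byte.
Reassemble most-significant byte first: A5 B3 → 0xA5B3.
0xA5B3 = 42419.

42419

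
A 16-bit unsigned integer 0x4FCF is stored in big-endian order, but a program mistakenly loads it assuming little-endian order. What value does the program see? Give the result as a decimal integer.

Stored big-endian, the bytes at ascending addresses are 4F CF.
Read back as little-endian, the first byte is least significant, giving 0xCF4F.
0xCF4F = 53071.

53071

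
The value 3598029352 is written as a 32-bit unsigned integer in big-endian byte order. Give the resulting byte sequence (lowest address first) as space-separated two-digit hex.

3598029352 in hexadecimal, padded to 32 bits, is 0xD6759228.
Split into bytes (most-significant first): D6 75 92 28.
Big-endian stores the most-significant byte at the lowest address.
So the memory order matches the most-significant-first order: D6 75 92 28.

D6 75 92 28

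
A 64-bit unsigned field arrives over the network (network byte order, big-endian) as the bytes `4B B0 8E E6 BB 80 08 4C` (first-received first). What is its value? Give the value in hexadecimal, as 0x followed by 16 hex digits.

Big-endian stores the most-significant byte at the lowest address.
The bytes are already most-significant first: 0x4BB08EE6BB80084C.

0x4BB08EE6BB80084C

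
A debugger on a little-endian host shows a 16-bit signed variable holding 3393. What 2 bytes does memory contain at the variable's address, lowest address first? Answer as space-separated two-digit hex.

3393 in hexadecimal, padded to 16 bits, is 0x0D41.
Split into bytes (most-significant first): 0D 41.
In little-endian order the low byte comes first in memory.
So at ascending addresses the bytes are 41 0D.

41 0D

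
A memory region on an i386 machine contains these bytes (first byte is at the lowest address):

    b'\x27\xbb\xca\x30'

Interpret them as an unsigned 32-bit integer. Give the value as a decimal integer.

Little-endian: lowest address holds the least-significant byte.
Reassemble most-significant byte first: 30 CA BB 27 → 0x30CABB27.
0x30CABB27 = 818592551.

818592551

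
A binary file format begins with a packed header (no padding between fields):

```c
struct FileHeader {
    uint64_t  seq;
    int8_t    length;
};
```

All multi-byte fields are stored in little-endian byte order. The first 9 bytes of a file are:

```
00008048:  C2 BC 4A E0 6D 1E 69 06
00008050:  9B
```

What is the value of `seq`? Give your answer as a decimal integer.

461933894045449410

`seq` is the first field, at byte offset 0, occupying 8 bytes.
Bytes at offsets 0..7: C2 BC 4A E0 6D 1E 69 06.
In little-endian order the low byte comes first in memory.
Reassemble most-significant byte first: 06 69 1E 6D E0 4A BC C2 → 0x06691E6DE04ABCC2.
0x06691E6DE04ABCC2 = 461933894045449410.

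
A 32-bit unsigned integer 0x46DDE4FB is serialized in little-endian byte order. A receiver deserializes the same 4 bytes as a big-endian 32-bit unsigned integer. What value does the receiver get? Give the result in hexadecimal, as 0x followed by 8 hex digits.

Stored little-endian, the bytes at ascending addresses are FB E4 DD 46.
Read back as big-endian, the last byte is least significant, giving 0xFBE4DD46.

0xFBE4DD46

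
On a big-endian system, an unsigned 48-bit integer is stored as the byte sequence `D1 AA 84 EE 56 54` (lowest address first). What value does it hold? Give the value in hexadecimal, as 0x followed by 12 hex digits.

0xD1AA84EE5654

Big-endian stores the most-significant byte at the lowest address.
The bytes are already most-significant first: 0xD1AA84EE5654.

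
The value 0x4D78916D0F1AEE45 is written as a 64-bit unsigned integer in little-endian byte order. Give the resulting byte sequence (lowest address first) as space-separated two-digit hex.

Split into bytes (most-significant first): 4D 78 91 6D 0F 1A EE 45.
Little-endian: lowest address holds the least-significant byte.
So at ascending addresses the bytes are 45 EE 1A 0F 6D 91 78 4D.

45 EE 1A 0F 6D 91 78 4D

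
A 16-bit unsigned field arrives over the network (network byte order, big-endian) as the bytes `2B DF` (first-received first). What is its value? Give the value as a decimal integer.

Big-endian stores the most-significant byte at the lowest address.
The bytes are already most-significant first: 0x2BDF.
0x2BDF = 11231.

11231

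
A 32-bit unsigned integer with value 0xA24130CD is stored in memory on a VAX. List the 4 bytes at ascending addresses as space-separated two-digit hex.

Split into bytes (most-significant first): A2 41 30 CD.
Little-endian: lowest address holds the least-significant byte.
So at ascending addresses the bytes are CD 30 41 A2.

CD 30 41 A2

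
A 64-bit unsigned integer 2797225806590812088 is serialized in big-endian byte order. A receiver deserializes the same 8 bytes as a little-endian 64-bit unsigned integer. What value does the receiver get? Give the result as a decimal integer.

2797225806590812088 in 64-bit hexadecimal is 0x26D1BE0CFE669FB8.
Stored big-endian, the bytes at ascending addresses are 26 D1 BE 0C FE 66 9F B8.
Read back as little-endian, the first byte is least significant, giving 0xB89F66FE0CBED126.
0xB89F66FE0CBED126 = 13303465065597292838.

13303465065597292838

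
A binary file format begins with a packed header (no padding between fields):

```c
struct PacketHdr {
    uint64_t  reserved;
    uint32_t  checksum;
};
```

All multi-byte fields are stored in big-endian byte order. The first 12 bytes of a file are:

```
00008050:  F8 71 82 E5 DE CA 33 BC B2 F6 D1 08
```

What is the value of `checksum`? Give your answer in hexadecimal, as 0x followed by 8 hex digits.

`checksum` follows `reserved` (8 bytes), so it starts at byte offset 8 and occupies 4 bytes.
Bytes at offsets 8..11: B2 F6 D1 08.
Big-endian: lowest address holds the most-significant byte.
The bytes are already most-significant first: 0xB2F6D108.

0xB2F6D108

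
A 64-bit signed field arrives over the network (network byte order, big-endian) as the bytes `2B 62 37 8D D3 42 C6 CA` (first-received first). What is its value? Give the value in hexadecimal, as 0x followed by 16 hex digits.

Big-endian: lowest address holds the most-significant byte.
The bytes are already most-significant first: 0x2B62378DD342C6CA.

0x2B62378DD342C6CA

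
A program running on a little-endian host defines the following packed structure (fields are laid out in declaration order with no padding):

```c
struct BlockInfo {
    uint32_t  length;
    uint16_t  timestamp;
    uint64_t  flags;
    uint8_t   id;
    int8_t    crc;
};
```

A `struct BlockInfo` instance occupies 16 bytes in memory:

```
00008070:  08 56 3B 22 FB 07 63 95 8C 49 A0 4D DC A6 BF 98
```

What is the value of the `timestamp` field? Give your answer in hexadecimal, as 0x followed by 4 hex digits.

0x07FB

`timestamp` follows `length` (4 bytes), so it starts at byte offset 4 and occupies 2 bytes.
Bytes at offsets 4..5: FB 07.
In little-endian order the low byte comes first in memory.
Reassemble most-significant byte first: 07 FB → 0x07FB.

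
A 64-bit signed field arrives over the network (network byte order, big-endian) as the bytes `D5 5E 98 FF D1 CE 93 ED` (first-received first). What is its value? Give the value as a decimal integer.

In big-endian order the high byte comes first in memory.
The bytes are already most-significant first: 0xD55E98FFD1CE93ED.
Top bit is set, so as a signed 64-bit value this is 0xD55E98FFD1CE93ED − 2^64 = -3071849671316040723.

-3071849671316040723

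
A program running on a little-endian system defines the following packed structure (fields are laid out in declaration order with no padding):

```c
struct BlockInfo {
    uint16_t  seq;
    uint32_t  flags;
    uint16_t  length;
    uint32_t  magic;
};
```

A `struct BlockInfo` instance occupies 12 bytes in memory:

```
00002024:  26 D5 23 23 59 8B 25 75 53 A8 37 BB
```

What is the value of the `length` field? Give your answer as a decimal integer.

29989

`length` follows `seq` (2 B), `flags` (4 B), so it starts at offset 2 + 4 = 6 and occupies 2 bytes.
Bytes at offsets 6..7: 25 75.
Little-endian stores the least-significant byte at the lowest address.
Reassemble most-significant byte first: 75 25 → 0x7525.
0x7525 = 29989.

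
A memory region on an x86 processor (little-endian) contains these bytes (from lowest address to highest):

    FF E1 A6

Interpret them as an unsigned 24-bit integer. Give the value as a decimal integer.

10936831

Little-endian stores the least-significant byte at the lowest address.
Reassemble most-significant byte first: A6 E1 FF → 0xA6E1FF.
0xA6E1FF = 10936831.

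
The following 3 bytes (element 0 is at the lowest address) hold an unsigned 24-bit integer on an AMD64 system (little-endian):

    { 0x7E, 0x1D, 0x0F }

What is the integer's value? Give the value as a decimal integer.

990590

In little-endian order the low byte comes first in memory.
Reassemble most-significant byte first: 0F 1D 7E → 0x0F1D7E.
0x0F1D7E = 990590.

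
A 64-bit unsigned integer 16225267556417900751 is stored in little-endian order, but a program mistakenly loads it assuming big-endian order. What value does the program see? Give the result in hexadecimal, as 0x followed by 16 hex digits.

16225267556417900751 in 64-bit hexadecimal is 0xE12BBAE09DF590CF.
Stored little-endian, the bytes at ascending addresses are CF 90 F5 9D E0 BA 2B E1.
Read back as big-endian, the last byte is least significant, giving 0xCF90F59DE0BA2BE1.

0xCF90F59DE0BA2BE1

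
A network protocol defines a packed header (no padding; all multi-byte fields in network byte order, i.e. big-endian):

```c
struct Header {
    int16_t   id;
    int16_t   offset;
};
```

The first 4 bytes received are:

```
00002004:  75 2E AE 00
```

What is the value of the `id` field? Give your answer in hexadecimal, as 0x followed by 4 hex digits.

0x752E

`id` is the first field, at byte offset 0, occupying 2 bytes.
Bytes at offsets 0..1: 75 2E.
In big-endian order the high byte comes first in memory.
The bytes are already most-significant first: 0x752E.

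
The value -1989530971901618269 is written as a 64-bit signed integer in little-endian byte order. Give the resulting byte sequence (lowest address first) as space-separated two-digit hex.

Two's complement of -1989530971901618269 in 64 bits: 1989530971901618269 = 0x1B9C3BE0C1D5685D; invert → 0xE463C41F3E2A97A2; add 1 → 0xE463C41F3E2A97A3.
Split into bytes (most-significant first): E4 63 C4 1F 3E 2A 97 A3.
Little-endian stores the least-significant byte at the lowest address.
So at ascending addresses the bytes are A3 97 2A 3E 1F C4 63 E4.

A3 97 2A 3E 1F C4 63 E4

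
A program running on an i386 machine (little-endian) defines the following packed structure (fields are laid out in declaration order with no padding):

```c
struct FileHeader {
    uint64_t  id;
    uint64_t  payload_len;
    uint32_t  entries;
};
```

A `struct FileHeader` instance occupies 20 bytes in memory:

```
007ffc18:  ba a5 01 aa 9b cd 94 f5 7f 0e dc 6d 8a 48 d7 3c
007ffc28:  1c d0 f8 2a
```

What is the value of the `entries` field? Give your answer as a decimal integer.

`entries` follows `id` (8 B), `payload_len` (8 B), so it starts at offset 8 + 8 = 16 and occupies 4 bytes.
Bytes at offsets 16..19: 1C D0 F8 2A.
Little-endian stores the least-significant byte at the lowest address.
Reassemble most-significant byte first: 2A F8 D0 1C → 0x2AF8D01C.
0x2AF8D01C = 720949276.

720949276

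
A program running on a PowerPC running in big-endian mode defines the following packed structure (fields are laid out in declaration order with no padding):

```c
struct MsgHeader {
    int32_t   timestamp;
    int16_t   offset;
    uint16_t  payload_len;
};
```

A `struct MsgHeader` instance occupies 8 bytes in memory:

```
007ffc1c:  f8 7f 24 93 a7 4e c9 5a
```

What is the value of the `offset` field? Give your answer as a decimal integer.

-22706

`offset` follows `timestamp` (4 bytes), so it starts at byte offset 4 and occupies 2 bytes.
Bytes at offsets 4..5: A7 4E.
In big-endian order the high byte comes first in memory.
The bytes are already most-significant first: 0xA74E.
Top bit is set, so as a signed 16-bit value this is 0xA74E − 2^16 = -22706.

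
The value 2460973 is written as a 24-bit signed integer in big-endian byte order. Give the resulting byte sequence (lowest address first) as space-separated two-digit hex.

25 8D 2D

2460973 in hexadecimal, padded to 24 bits, is 0x258D2D.
Split into bytes (most-significant first): 25 8D 2D.
In big-endian order the high byte comes first in memory.
So the memory order matches the most-significant-first order: 25 8D 2D.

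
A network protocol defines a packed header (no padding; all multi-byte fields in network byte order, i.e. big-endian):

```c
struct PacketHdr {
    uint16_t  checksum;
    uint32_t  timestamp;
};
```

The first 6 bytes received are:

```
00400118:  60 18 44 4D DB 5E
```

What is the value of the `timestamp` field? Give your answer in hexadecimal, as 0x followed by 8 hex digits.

0x444DDB5E

`timestamp` follows `checksum` (2 bytes), so it starts at byte offset 2 and occupies 4 bytes.
Bytes at offsets 2..5: 44 4D DB 5E.
In big-endian order the high byte comes first in memory.
The bytes are already most-significant first: 0x444DDB5E.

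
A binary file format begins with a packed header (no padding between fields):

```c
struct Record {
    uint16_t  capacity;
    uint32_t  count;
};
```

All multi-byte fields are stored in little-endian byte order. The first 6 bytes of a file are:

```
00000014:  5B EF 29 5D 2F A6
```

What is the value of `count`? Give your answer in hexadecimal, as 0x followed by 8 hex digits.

0xA62F5D29

`count` follows `capacity` (2 bytes), so it starts at byte offset 2 and occupies 4 bytes.
Bytes at offsets 2..5: 29 5D 2F A6.
Little-endian: lowest address holds the least-significant byte.
Reassemble most-significant byte first: A6 2F 5D 29 → 0xA62F5D29.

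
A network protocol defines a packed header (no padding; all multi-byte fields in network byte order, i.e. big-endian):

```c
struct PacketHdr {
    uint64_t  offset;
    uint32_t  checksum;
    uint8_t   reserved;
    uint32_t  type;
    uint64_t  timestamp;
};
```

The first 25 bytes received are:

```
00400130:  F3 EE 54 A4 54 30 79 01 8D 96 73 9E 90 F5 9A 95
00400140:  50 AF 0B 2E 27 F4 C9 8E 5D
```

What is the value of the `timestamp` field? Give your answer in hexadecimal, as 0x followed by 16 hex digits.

0xAF0B2E27F4C98E5D

`timestamp` follows `offset` (8 B), `checksum` (4 B), `reserved` (1 B), `type` (4 B), so it starts at offset 8 + 4 + 1 + 4 = 17 and occupies 8 bytes.
Bytes at offsets 17..24: AF 0B 2E 27 F4 C9 8E 5D.
Big-endian: lowest address holds the most-significant byte.
The bytes are already most-significant first: 0xAF0B2E27F4C98E5D.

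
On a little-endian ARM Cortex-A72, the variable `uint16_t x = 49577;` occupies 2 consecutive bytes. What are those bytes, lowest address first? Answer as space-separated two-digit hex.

A9 C1

49577 in hexadecimal, padded to 16 bits, is 0xC1A9.
Split into bytes (most-significant first): C1 A9.
Little-endian stores the least-significant byte at the lowest address.
So at ascending addresses the bytes are A9 C1.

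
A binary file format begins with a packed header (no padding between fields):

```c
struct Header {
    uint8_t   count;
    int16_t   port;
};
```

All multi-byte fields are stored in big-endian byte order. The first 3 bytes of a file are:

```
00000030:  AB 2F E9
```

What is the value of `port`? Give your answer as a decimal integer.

`port` follows `count` (1 byte), so it starts at byte offset 1 and occupies 2 bytes.
Bytes at offsets 1..2: 2F E9.
Big-endian stores the most-significant byte at the lowest address.
The bytes are already most-significant first: 0x2FE9.
0x2FE9 = 12265.

12265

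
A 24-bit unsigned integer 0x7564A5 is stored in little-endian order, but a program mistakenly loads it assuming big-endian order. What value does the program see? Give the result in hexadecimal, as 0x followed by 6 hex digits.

0xA56475

Stored little-endian, the bytes at ascending addresses are A5 64 75.
Read back as big-endian, the last byte is least significant, giving 0xA56475.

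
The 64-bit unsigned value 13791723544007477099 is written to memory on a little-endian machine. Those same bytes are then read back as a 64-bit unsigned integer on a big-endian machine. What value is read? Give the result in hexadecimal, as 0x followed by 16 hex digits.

0x6B07F5D87D0B66BF

13791723544007477099 in 64-bit hexadecimal is 0xBF660B7DD8F5076B.
Stored little-endian, the bytes at ascending addresses are 6B 07 F5 D8 7D 0B 66 BF.
Read back as big-endian, the last byte is least significant, giving 0x6B07F5D87D0B66BF.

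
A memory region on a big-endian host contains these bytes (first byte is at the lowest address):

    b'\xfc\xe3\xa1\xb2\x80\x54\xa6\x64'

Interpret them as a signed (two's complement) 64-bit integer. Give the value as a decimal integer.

Big-endian stores the most-significant byte at the lowest address.
The bytes are already most-significant first: 0xFCE3A1B28054A664.
Top bit is set, so as a signed 64-bit value this is 0xFCE3A1B28054A664 − 2^64 = -224157768409110940.

-224157768409110940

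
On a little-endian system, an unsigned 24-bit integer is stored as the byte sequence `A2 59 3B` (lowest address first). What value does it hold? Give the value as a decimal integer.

3889570

Little-endian stores the least-significant byte at the lowest address.
Reassemble most-significant byte first: 3B 59 A2 → 0x3B59A2.
0x3B59A2 = 3889570.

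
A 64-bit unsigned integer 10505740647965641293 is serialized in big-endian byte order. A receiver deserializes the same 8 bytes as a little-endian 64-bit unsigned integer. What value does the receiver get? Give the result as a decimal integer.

10505740647965641293 in 64-bit hexadecimal is 0x91CBE375205FCA4D.
Stored big-endian, the bytes at ascending addresses are 91 CB E3 75 20 5F CA 4D.
Read back as little-endian, the first byte is least significant, giving 0x4DCA5F2075E3CB91.
0x4DCA5F2075E3CB91 = 5605397279237458833.

5605397279237458833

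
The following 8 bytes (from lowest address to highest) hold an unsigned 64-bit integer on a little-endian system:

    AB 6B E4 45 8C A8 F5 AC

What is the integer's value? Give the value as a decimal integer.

In little-endian order the low byte comes first in memory.
Reassemble most-significant byte first: AC F5 A8 8C 45 E4 6B AB → 0xACF5A88C45E46BAB.
0xACF5A88C45E46BAB = 12463052864239201195.

12463052864239201195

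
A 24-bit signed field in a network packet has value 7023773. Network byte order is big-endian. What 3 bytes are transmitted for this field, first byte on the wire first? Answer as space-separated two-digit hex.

6B 2C 9D

7023773 in hexadecimal, padded to 24 bits, is 0x6B2C9D.
Split into bytes (most-significant first): 6B 2C 9D.
Big-endian stores the most-significant byte at the lowest address.
So the memory order matches the most-significant-first order: 6B 2C 9D.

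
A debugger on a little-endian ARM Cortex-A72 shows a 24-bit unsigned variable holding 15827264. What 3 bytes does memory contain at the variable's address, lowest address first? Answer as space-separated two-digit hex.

15827264 in hexadecimal, padded to 24 bits, is 0xF18140.
Split into bytes (most-significant first): F1 81 40.
In little-endian order the low byte comes first in memory.
So at ascending addresses the bytes are 40 81 F1.

40 81 F1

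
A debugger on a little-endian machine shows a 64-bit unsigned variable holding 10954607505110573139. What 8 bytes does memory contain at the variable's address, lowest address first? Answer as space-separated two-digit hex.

10954607505110573139 in hexadecimal, padded to 64 bits, is 0x9806957C63F1A053.
Split into bytes (most-significant first): 98 06 95 7C 63 F1 A0 53.
Little-endian: lowest address holds the least-significant byte.
So at ascending addresses the bytes are 53 A0 F1 63 7C 95 06 98.

53 A0 F1 63 7C 95 06 98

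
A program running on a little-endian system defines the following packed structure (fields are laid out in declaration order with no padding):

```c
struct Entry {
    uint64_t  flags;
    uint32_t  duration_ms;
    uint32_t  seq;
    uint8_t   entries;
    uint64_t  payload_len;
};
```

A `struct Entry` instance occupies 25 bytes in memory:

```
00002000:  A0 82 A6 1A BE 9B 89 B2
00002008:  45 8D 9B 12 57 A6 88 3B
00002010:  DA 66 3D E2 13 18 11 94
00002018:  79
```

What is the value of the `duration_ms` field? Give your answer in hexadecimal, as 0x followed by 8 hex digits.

0x129B8D45

`duration_ms` follows `flags` (8 bytes), so it starts at byte offset 8 and occupies 4 bytes.
Bytes at offsets 8..11: 45 8D 9B 12.
Little-endian: lowest address holds the least-significant byte.
Reassemble most-significant byte first: 12 9B 8D 45 → 0x129B8D45.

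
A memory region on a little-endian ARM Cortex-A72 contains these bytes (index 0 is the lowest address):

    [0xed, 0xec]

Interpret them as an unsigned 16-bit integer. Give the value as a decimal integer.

60653

Little-endian stores the least-significant byte at the lowest address.
Reassemble most-significant byte first: EC ED → 0xECED.
0xECED = 60653.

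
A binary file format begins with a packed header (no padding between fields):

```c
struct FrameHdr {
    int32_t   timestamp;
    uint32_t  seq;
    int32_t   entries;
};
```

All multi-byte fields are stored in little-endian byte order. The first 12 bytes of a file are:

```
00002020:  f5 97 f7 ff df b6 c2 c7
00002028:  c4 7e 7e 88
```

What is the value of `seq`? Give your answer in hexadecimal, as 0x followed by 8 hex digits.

`seq` follows `timestamp` (4 bytes), so it starts at byte offset 4 and occupies 4 bytes.
Bytes at offsets 4..7: DF B6 C2 C7.
In little-endian order the low byte comes first in memory.
Reassemble most-significant byte first: C7 C2 B6 DF → 0xC7C2B6DF.

0xC7C2B6DF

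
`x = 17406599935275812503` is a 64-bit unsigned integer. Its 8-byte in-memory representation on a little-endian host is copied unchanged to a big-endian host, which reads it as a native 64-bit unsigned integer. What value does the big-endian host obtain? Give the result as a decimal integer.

17406599935275812503 in 64-bit hexadecimal is 0xF190AA6AC173C697.
Stored little-endian, the bytes at ascending addresses are 97 C6 73 C1 6A AA 90 F1.
Read back as big-endian, the last byte is least significant, giving 0x97C673C16AAA90F1.
0x97C673C16AAA90F1 = 10936556019671273713.

10936556019671273713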